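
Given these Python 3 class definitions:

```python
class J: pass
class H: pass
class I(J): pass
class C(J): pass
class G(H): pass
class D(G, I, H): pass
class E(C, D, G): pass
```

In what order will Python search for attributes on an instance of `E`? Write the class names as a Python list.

L[E] = E + merge(L[C], L[D], L[G], [C D G])
  take C:  [C J object] + [D G I H J object] + [G H object] + [C D G]
  take D:  [J object] + [D G I H J object] + [G H object] + [D G]
  take G:  [J object] + [G I H J object] + [G H object] + [G]
  take I:  [J object] + [I H J object] + [H object]
  take H:  [J object] + [H J object] + [H object]
  take J:  [J object] + [J object] + [object]
  take object:  [object] + [object] + [object]

[E, C, D, G, I, H, J, object]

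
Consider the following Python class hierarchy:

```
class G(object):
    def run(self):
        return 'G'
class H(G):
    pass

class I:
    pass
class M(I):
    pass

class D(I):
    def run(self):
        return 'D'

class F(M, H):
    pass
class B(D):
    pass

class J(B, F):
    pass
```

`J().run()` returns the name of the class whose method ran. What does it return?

L[J] = J + merge(L[B], L[F], [B F])
  take B:  [B D I object] + [F M I H G object] + [B F]
  take D:  [D I object] + [F M I H G object] + [F]
  take F:  [I object] + [F M I H G object] + [F]
  take M:  [I object] + [M I H G object]
  take I:  [I object] + [I H G object]
  take H:  [object] + [H G object]
  take G:  [object] + [G object]
  take object:  [object] + [object]
MRO: J B D F M I H G object
run is defined in: D, G. First along the MRO is D.

D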